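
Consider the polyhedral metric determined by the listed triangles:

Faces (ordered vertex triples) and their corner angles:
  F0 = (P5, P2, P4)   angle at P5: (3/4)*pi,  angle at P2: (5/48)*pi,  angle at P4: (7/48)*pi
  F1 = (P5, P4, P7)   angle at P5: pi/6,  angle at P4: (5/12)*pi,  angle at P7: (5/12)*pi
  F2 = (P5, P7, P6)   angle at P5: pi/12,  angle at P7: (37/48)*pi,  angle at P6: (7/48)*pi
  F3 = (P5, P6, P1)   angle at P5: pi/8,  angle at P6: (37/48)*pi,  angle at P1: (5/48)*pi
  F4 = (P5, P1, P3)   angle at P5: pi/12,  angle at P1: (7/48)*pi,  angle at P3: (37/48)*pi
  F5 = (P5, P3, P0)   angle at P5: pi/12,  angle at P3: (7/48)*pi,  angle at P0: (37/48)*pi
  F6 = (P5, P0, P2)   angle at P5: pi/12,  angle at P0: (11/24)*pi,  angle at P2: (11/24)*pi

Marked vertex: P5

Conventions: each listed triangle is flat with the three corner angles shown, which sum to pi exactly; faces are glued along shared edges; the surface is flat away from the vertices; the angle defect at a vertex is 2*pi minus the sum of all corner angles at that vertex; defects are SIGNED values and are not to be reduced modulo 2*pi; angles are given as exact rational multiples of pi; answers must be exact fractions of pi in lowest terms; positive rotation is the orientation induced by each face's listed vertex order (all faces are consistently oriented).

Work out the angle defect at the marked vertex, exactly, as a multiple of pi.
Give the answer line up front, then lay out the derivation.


Answer: defect(P5) = (5/8)*pi

Sum of corner angles at P5: (11/8)*pi
defect = 2*pi - (11/8)*pi


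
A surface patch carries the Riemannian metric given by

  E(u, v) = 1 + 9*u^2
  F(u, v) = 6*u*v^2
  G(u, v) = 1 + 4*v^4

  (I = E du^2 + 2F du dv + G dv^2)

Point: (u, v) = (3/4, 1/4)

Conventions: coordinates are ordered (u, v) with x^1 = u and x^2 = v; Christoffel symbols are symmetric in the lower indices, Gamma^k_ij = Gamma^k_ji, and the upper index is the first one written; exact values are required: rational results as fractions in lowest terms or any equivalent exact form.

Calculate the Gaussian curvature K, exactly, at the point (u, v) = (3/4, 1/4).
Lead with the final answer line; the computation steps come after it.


Answer: K = 12288/151321

E = 97/16, F = 9/32, G = 65/64, EG - F^2 = 389/64 at the point
E_u = 27/2, E_v = 0, F_u = 3/8, F_v = 9/4, G_u = 0, G_v = 1/4
E_vv = 0, F_uv = 3, G_uu = 0
Using the Brioschi determinant formula for K from the metric derivatives:
M1 = [[-E_vv/2 + F_uv - G_uu/2, E_u/2, F_u - E_v/2], [F_v - G_u/2, E, F], [G_v/2, F, G]] = [[3, 27/4, 3/8], [9/4, 97/16, 9/32], [1/8, 9/32, 65/64]]; det M1 = 3
M2 = [[0, E_v/2, G_u/2], [E_v/2, E, F], [G_u/2, F, G]] = [[0, 0, 0], [0, 97/16, 9/32], [0, 9/32, 65/64]]; det M2 = 0
det M1 - det M2 = 3; K = 3 / (389/64)^2 = 12288/151321


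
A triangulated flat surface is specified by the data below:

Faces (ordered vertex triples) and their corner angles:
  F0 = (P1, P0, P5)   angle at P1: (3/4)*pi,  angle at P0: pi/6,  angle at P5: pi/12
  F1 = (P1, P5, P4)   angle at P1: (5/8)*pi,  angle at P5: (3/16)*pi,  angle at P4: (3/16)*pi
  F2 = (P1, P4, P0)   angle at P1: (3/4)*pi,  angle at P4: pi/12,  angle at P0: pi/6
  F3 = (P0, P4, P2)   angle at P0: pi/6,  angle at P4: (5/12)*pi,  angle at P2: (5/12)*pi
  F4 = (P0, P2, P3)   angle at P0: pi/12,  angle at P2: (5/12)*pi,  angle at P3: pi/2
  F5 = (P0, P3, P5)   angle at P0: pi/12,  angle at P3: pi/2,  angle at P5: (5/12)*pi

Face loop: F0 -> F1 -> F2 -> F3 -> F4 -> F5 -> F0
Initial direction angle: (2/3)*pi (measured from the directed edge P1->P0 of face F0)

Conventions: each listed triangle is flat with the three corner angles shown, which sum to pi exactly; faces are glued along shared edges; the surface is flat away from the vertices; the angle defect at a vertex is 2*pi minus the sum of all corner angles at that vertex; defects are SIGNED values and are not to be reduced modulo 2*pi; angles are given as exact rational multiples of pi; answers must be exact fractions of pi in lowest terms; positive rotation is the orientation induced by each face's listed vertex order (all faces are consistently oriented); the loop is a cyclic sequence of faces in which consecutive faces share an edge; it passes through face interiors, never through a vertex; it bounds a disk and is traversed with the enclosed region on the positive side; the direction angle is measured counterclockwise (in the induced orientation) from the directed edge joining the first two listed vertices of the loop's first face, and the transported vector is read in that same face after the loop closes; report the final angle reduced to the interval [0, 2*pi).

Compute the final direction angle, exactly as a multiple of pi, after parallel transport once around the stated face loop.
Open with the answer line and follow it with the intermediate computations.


Answer: final direction angle = (15/8)*pi

enclosed vertex P0: corner angles sum to (2/3)*pi, defect = 2*pi - (2/3)*pi = (4/3)*pi
enclosed vertex P1: corner angles sum to (17/8)*pi, defect = 2*pi - (17/8)*pi = -pi/8
summing the enclosed defects onto the initial angle, mod 2*pi in the induced orientation:
final angle = (2/3)*pi + (29/24)*pi = (15/8)*pi (mod 2*pi)


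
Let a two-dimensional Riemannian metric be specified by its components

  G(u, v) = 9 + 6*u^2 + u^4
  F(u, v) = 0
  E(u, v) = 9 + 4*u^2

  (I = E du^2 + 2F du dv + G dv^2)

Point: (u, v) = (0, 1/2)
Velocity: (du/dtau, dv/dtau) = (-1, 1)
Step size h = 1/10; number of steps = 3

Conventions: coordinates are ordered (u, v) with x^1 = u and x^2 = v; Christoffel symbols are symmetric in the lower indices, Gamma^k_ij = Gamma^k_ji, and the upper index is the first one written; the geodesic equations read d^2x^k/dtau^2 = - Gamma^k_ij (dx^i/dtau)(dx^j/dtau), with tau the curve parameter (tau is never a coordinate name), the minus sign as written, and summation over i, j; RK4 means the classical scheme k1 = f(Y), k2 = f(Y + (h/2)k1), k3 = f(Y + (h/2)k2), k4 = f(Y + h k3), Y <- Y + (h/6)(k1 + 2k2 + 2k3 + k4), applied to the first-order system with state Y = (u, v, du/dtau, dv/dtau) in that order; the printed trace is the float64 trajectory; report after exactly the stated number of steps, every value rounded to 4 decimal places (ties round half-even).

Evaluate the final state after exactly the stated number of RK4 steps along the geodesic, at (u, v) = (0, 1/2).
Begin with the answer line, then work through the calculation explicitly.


Answer: u = -0.3009, v = 0.7941, du/dtau = -1.0084, dv/dtau = 0.9423

f(Y) = (du/dtau, dv/dtau, -Gamma^u_ij Y'^i Y'^j, -Gamma^v_ij Y'^i Y'^j) with the Gammas evaluated at the stage position; h = 0.100000; intermediate values shown to 6 dp
step 0: u = 0.0000, v = 0.5000, du/dtau = -1.0000, dv/dtau = 1.0000
step 1:
  k1: at (u, v) = (0.000000, 0.500000), (du/dtau, dv/dtau) = (-1.000000, 1.000000); Gamma_uuu = 0.000000, Gamma_uuv = 0.000000, Gamma_uvv = 0.000000, Gamma_vuu = 0.000000, Gamma_vuv = 0.000000, Gamma_vvv = 0.000000; k1 = (-1.000000, 1.000000, 0.000000, 0.000000)
  k2: at (u, v) = (-0.050000, 0.550000), (du/dtau, dv/dtau) = (-1.000000, 1.000000); Gamma_uuu = -0.022198, Gamma_uuv = 0.000000, Gamma_uvv = 0.033324, Gamma_vuu = 0.000000, Gamma_vuv = -0.033306, Gamma_vvv = 0.000000; k2 = (-1.000000, 1.000000, -0.011127, -0.066611)
  k3: at (u, v) = (-0.050000, 0.550000), (du/dtau, dv/dtau) = (-1.000556, 0.996669); Gamma_uuu = -0.022198, Gamma_uuv = 0.000000, Gamma_uvv = 0.033324, Gamma_vuu = 0.000000, Gamma_vuv = -0.033306, Gamma_vvv = 0.000000; k3 = (-1.000556, 0.996669, -0.010880, -0.066426)
  k4: at (u, v) = (-0.100056, 0.599667), (du/dtau, dv/dtau) = (-1.001088, 0.993357); Gamma_uuu = -0.044272, Gamma_uuv = 0.000000, Gamma_uvv = 0.066630, Gamma_vuu = 0.000000, Gamma_vuv = -0.066482, Gamma_vvv = 0.000000; k4 = (-1.001088, 0.993357, -0.021379, -0.132224)
  Y <- Y + (h/6)(k1 + 2k2 + 2k3 + k4): u = -0.1000, v = 0.5998, du/dtau = -1.0011, dv/dtau = 0.9934
step 2:
  k1: at (u, v) = (-0.100037, 0.599778), (du/dtau, dv/dtau) = (-1.001090, 0.993362); Gamma_uuu = -0.044264, Gamma_uuv = 0.000000, Gamma_uvv = 0.066617, Gamma_vuu = 0.000000, Gamma_vuv = -0.066469, Gamma_vvv = 0.000000; k1 = (-1.001090, 0.993362, -0.021375, -0.132200)
  k2: at (u, v) = (-0.150091, 0.649446), (du/dtau, dv/dtau) = (-1.002159, 0.986752); Gamma_uuu = -0.066046, Gamma_uuv = 0.000000, Gamma_uvv = 0.099813, Gamma_vuu = 0.000000, Gamma_vuv = -0.099315, Gamma_vvv = 0.000000; k2 = (-1.002159, 0.986752, -0.030854, -0.196422)
  k3: at (u, v) = (-0.150145, 0.649116), (du/dtau, dv/dtau) = (-1.002633, 0.983541); Gamma_uuu = -0.066069, Gamma_uuv = 0.000000, Gamma_uvv = 0.099848, Gamma_vuu = 0.000000, Gamma_vuv = -0.099350, Gamma_vvv = 0.000000; k3 = (-1.002633, 0.983541, -0.030171, -0.195944)
  k4: at (u, v) = (-0.200300, 0.698132), (du/dtau, dv/dtau) = (-1.004107, 0.973767); Gamma_uuu = -0.087463, Gamma_uuv = 0.000000, Gamma_uvv = 0.132948, Gamma_vuu = 0.000000, Gamma_vuv = -0.131771, Gamma_vvv = 0.000000; k4 = (-1.004107, 0.973767, -0.037882, -0.257683)
  Y <- Y + (h/6)(k1 + 2k2 + 2k3 + k4): u = -0.2003, v = 0.6982, du/dtau = -1.0041, dv/dtau = 0.9738
step 3:
  k1: at (u, v) = (-0.200283, 0.698240), (du/dtau, dv/dtau) = (-1.004112, 0.973785); Gamma_uuu = -0.087455, Gamma_uuv = 0.000000, Gamma_uvv = 0.132937, Gamma_vuu = 0.000000, Gamma_vuv = -0.131760, Gamma_vvv = 0.000000; k1 = (-1.004112, 0.973785, -0.037883, -0.257667)
  k2: at (u, v) = (-0.250489, 0.746929), (du/dtau, dv/dtau) = (-1.006006, 0.960901); Gamma_uuu = -0.108308, Gamma_uuv = 0.000000, Gamma_uvv = 0.165860, Gamma_vuu = 0.000000, Gamma_vuv = -0.163571, Gamma_vvv = 0.000000; k2 = (-1.006006, 0.960901, -0.043531, -0.316240)
  k3: at (u, v) = (-0.250583, 0.746285), (du/dtau, dv/dtau) = (-1.006288, 0.957973); Gamma_uuu = -0.108347, Gamma_uuv = 0.000000, Gamma_uvv = 0.165922, Gamma_vuu = 0.000000, Gamma_vuv = -0.163631, Gamma_vvv = 0.000000; k3 = (-1.006288, 0.957973, -0.042555, -0.315479)
  k4: at (u, v) = (-0.300912, 0.794037), (du/dtau, dv/dtau) = (-1.008367, 0.942237); Gamma_uuu = -0.128565, Gamma_uuv = 0.000000, Gamma_uvv = 0.198668, Gamma_vuu = 0.000000, Gamma_vuv = -0.194730, Gamma_vvv = 0.000000; k4 = (-1.008367, 0.942237, -0.045654, -0.370035)
  Y <- Y + (h/6)(k1 + 2k2 + 2k3 + k4): u = -0.3009, v = 0.7941, du/dtau = -1.0084, dv/dtau = 0.9423


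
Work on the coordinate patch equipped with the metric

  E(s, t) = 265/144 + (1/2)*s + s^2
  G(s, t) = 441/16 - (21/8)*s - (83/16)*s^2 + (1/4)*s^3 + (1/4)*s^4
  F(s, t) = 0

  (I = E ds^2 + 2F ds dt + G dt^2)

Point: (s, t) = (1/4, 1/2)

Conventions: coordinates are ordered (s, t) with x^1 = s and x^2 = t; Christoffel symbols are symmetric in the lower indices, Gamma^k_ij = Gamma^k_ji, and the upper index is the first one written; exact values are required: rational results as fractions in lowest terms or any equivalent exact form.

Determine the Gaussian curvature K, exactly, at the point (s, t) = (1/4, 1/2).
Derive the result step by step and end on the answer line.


E = 73/36, F = 0, G = 27225/1024, EG - F^2 = 220825/4096 at the point
E_s = 1, E_t = 0, F_s = 0, F_t = 0, G_s = -165/32, G_t = 0
E_tt = 0, F_st = 0, G_ss = -157/16
Brioschi: K = (det M1 - det M2) / (EG - F^2)^2 with the standard first/second-derivative matrices M1, M2.
M1 = [[-E_tt/2 + F_st - G_ss/2, E_s/2, F_s - E_t/2], [F_t - G_s/2, E, F], [G_t/2, F, G]] = [[157/32, 1/2, 0], [165/64, 73/36, 0], [0, 0, 27225/1024]]; det M1 = 3772175/16384
M2 = [[0, E_t/2, G_s/2], [E_t/2, E, F], [G_s/2, F, G]] = [[0, 0, -165/64], [0, 73/36, 0], [-165/64, 0, 27225/1024]]; det M2 = -220825/16384
det M1 - det M2 = 499125/2048; K = 499125/2048 / (220825/4096)^2 = 24576/293095

Answer: K = 24576/293095


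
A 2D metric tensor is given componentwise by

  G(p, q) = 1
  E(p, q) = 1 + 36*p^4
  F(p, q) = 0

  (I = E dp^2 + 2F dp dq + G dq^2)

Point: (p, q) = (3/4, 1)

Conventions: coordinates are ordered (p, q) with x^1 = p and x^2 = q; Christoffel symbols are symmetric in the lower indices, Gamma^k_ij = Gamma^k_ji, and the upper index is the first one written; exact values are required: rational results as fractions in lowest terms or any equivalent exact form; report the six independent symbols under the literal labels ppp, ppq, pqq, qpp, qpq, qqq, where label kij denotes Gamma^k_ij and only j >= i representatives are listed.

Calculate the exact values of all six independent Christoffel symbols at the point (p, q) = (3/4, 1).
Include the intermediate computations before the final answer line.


E = 793/64, F = 0, G = 1 at the point
E_p = 243/4, E_q = 0, F_p = 0, F_q = 0, G_p = 0, G_q = 0
EG - F^2 = 793/64;  g^inv = (64/793) * [[1, 0], [0, 793/64]]
first-kind symbols [ij,l] = (1/2)(d_i g_jl + d_j g_il - d_l g_ij): [pp,p] = E_p/2 = 243/8, [pp,q] = F_p - E_q/2 = 0, [pq,p] = E_q/2 = 0, [pq,q] = G_p/2 = 0, [qq,p] = F_q - G_p/2 = 0, [qq,q] = G_q/2 = 0
Gamma^p_ij = (G*[ij,p] - F*[ij,q])/(EG - F^2), Gamma^q_ij = (E*[ij,q] - F*[ij,p])/(EG - F^2)

Answer: Gamma_ppp = 1944/793, Gamma_ppq = 0, Gamma_pqq = 0, Gamma_qpp = 0, Gamma_qpq = 0, Gamma_qqq = 0


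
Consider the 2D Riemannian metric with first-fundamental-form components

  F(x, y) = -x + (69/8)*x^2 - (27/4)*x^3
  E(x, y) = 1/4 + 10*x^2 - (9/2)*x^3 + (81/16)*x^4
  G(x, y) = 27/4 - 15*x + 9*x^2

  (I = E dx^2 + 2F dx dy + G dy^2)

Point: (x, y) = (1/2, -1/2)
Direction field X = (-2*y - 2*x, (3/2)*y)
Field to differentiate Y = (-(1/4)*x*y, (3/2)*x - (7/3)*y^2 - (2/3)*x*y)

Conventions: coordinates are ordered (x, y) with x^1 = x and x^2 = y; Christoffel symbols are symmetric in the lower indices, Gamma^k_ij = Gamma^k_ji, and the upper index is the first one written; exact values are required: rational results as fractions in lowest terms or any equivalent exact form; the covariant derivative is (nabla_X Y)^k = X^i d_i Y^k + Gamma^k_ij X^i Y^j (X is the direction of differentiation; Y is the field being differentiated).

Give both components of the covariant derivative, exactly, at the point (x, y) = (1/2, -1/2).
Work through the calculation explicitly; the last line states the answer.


E = 641/256, F = 13/16, G = 3/2 at the point
E_x = 293/32, E_y = 0, F_x = 41/16, F_y = 0, G_x = -6, G_y = 0
EG - F^2 = 1585/512;  g^inv = (512/1585) * [[3/2, -13/16], [-13/16, 641/256]]
first-kind symbols [ij,l] = (1/2)(d_i g_jl + d_j g_il - d_l g_ij): [xx,x] = E_x/2 = 293/64, [xx,y] = F_x - E_y/2 = 41/16, [xy,x] = E_y/2 = 0, [xy,y] = G_x/2 = -3, [yy,x] = F_y - G_x/2 = 3, [yy,y] = G_y/2 = 0
Gamma^x_ij = (G*[ij,x] - F*[ij,y])/(EG - F^2), Gamma^y_ij = (E*[ij,y] - F*[ij,x])/(EG - F^2)
Gamma_xxx = 490/317, Gamma_xxy = 1248/1585, Gamma_xyy = 2304/1585, Gamma_yxx = 2209/2536, Gamma_yxy = -3846/1585, Gamma_yyy = -1248/1585
X = (0, -3/4), Y = (1/16, 1/3) at the point

Answer: (nabla_X Y)^x = -15549/50720, (nabla_X Y)^y = -60327/50720


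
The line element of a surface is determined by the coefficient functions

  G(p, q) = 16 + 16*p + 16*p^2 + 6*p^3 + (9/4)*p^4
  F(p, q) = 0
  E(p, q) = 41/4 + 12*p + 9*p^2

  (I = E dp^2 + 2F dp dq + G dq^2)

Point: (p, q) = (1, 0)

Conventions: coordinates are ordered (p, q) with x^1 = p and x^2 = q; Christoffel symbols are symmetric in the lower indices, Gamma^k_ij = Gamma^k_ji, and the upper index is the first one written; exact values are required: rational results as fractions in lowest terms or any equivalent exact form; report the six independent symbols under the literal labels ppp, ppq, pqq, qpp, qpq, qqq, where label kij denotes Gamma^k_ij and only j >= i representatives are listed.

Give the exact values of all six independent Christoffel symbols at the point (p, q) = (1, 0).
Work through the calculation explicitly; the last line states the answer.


E = 125/4, F = 0, G = 225/4 at the point
E_p = 30, E_q = 0, F_p = 0, F_q = 0, G_p = 75, G_q = 0
EG - F^2 = 28125/16;  g^inv = (16/28125) * [[225/4, 0], [0, 125/4]]
first-kind symbols [ij,l] = (1/2)(d_i g_jl + d_j g_il - d_l g_ij): [pp,p] = E_p/2 = 15, [pp,q] = F_p - E_q/2 = 0, [pq,p] = E_q/2 = 0, [pq,q] = G_p/2 = 75/2, [qq,p] = F_q - G_p/2 = -75/2, [qq,q] = G_q/2 = 0
Gamma^p_ij = (G*[ij,p] - F*[ij,q])/(EG - F^2), Gamma^q_ij = (E*[ij,q] - F*[ij,p])/(EG - F^2)

Answer: Gamma_ppp = 12/25, Gamma_ppq = 0, Gamma_pqq = -6/5, Gamma_qpp = 0, Gamma_qpq = 2/3, Gamma_qqq = 0


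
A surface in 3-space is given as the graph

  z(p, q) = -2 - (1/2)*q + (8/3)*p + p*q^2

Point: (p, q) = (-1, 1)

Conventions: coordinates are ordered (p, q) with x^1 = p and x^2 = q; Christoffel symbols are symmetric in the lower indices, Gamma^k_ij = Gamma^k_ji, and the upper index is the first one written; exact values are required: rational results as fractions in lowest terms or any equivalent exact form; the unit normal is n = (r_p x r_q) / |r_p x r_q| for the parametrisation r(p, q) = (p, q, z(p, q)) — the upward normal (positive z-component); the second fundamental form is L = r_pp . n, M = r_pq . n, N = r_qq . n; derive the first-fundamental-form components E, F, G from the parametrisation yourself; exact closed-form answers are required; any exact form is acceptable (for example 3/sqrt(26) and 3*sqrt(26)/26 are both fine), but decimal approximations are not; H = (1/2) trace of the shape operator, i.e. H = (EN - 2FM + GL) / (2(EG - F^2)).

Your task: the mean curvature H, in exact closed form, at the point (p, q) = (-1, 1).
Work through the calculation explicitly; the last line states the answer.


z_p = 11/3, z_q = -5/2, z_pp = 0, z_pq = 2, z_qq = -2
E = 130/9, F = -55/6, G = 29/4; answer radicand W^2 = 745/36
unnormalised second-form numerators: l = 0, m = 2, n = -2; L = l/sqrt(745/36), and similarly M = m/sqrt(W^2), N = n/sqrt(W^2)
H = (E*n - 2*F*m + G*l) / (2*(EG - F^2)*sqrt(W^2)); E*n - 2*F*m + G*l = 70/9, EG - F^2 = 745/36, so H = (28/149)/sqrt(745/36)

Answer: H = 168*sqrt(745)/111005


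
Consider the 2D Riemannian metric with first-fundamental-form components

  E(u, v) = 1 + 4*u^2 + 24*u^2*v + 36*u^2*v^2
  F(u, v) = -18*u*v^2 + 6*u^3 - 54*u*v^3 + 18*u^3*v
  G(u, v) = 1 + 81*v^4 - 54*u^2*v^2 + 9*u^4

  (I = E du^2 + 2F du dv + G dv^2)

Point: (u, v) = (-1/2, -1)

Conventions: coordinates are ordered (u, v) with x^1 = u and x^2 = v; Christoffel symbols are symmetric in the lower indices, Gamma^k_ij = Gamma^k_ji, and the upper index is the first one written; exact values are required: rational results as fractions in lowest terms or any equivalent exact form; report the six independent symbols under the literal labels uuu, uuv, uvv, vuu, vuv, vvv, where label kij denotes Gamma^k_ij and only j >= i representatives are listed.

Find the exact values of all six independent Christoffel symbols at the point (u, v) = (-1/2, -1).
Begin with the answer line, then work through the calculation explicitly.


Answer: Gamma_uuu = -128/1169, Gamma_uuv = -96/1169, Gamma_uvv = 576/1169, Gamma_vuu = 528/1169, Gamma_vuv = 396/1169, Gamma_vvv = -2376/1169

E = 5, F = -33/2, G = 1105/16 at the point
E_u = -16, E_v = -12, F_u = 27, F_v = 243/4, G_u = 99/2, G_v = -297
EG - F^2 = 1169/16;  g^inv = (16/1169) * [[1105/16, 33/2], [33/2, 5]]
first-kind symbols [ij,l] = (1/2)(d_i g_jl + d_j g_il - d_l g_ij): [uu,u] = E_u/2 = -8, [uu,v] = F_u - E_v/2 = 33, [uv,u] = E_v/2 = -6, [uv,v] = G_u/2 = 99/4, [vv,u] = F_v - G_u/2 = 36, [vv,v] = G_v/2 = -297/2
Gamma^u_ij = (G*[ij,u] - F*[ij,v])/(EG - F^2), Gamma^v_ij = (E*[ij,v] - F*[ij,u])/(EG - F^2)


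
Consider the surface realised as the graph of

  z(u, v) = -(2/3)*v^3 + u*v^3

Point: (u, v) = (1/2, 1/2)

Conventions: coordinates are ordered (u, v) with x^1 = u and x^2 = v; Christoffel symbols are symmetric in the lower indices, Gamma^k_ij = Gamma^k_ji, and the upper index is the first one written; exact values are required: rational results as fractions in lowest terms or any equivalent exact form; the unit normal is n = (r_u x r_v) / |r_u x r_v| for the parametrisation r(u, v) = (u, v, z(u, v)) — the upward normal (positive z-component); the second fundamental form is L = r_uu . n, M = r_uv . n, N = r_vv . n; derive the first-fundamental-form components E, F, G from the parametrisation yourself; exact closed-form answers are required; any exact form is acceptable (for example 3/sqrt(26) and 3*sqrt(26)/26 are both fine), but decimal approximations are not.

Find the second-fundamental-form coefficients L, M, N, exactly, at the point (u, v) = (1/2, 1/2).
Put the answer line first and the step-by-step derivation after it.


Answer: L = 0, M = sqrt(66)/11, N = -2*sqrt(66)/33

z_u = 1/8, z_v = -1/8, z_uu = 0, z_uv = 3/4, z_vv = -1/2
E = 65/64, F = -1/64, G = 65/64; answer radicand W^2 = 33/32
unnormalised second-form numerators: l = 0, m = 3/4, n = -1/2; L = l/sqrt(33/32), and similarly M = m/sqrt(W^2), N = n/sqrt(W^2)


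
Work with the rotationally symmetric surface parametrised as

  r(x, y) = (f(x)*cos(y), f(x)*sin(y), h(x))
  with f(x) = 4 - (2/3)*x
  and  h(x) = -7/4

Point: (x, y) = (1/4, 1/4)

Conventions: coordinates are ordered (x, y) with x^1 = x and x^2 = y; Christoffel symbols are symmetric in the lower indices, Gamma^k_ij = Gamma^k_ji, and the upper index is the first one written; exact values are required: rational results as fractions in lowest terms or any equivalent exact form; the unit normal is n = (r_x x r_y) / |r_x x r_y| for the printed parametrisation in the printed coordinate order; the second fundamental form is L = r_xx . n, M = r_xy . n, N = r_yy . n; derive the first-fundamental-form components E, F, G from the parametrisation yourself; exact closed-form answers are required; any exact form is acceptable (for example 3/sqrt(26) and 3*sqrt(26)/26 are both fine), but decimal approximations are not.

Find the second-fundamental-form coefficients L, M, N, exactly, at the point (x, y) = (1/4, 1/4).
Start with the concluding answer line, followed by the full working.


Answer: L = 0, M = 0, N = 0

f = 23/6, f' = -2/3, f'' = 0, h' = 0, h'' = 0
E = 4/9, F = 0, G = 529/36; answer radicand W^2 = 4/9
unnormalised second-form numerators: l = 0, m = 0, n = 0; L = l/sqrt(4/9), and similarly M = m/sqrt(W^2), N = n/sqrt(W^2)


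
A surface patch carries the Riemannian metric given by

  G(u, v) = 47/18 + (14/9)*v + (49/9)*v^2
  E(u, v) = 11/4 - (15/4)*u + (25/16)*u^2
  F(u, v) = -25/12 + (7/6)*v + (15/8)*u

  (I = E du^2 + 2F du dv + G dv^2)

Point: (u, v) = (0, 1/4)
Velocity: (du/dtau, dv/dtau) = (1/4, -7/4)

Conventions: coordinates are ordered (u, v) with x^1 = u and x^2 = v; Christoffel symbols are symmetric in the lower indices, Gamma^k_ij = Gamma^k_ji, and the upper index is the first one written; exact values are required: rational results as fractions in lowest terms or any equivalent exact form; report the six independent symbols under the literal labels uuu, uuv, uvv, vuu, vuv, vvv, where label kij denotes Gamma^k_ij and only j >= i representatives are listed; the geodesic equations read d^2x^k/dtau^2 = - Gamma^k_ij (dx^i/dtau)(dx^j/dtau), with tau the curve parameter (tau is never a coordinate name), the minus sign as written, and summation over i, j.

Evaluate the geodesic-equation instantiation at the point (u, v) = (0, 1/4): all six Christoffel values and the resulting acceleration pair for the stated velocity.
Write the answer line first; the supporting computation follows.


Answer: Gamma_uuu = -3345/6884, Gamma_uuv = 0, Gamma_uvv = 2226/1721, Gamma_vuu = 1035/3442, Gamma_vuv = 0, Gamma_vvv = 2296/1721; accelerations (d^2u/dtau^2, d^2v/dtau^2) = (-432951/110144, -226043/55072)

E = 11/4, F = -43/24, G = 481/144 at the point
E_u = -15/4, E_v = 0, F_u = 15/8, F_v = 7/6, G_u = 0, G_v = 77/18
EG - F^2 = 1721/288;  g^inv = (288/1721) * [[481/144, 43/24], [43/24, 11/4]]
first-kind symbols [ij,l] = (1/2)(d_i g_jl + d_j g_il - d_l g_ij): [uu,u] = E_u/2 = -15/8, [uu,v] = F_u - E_v/2 = 15/8, [uv,u] = E_v/2 = 0, [uv,v] = G_u/2 = 0, [vv,u] = F_v - G_u/2 = 7/6, [vv,v] = G_v/2 = 77/36
Gamma^u_ij = (G*[ij,u] - F*[ij,v])/(EG - F^2), Gamma^v_ij = (E*[ij,v] - F*[ij,u])/(EG - F^2)
Gamma_uuu = -3345/6884, Gamma_uuv = 0, Gamma_uvv = 2226/1721, Gamma_vuu = 1035/3442, Gamma_vuv = 0, Gamma_vvv = 2296/1721
d^2u/dtau^2 = -(Gamma_uuu*(1/4)^2 + 2*Gamma_uuv*(1/4)*(-7/4) + Gamma_uvv*(-7/4)^2) = -432951/110144
d^2v/dtau^2 = -(Gamma_vuu*(1/4)^2 + 2*Gamma_vuv*(1/4)*(-7/4) + Gamma_vvv*(-7/4)^2) = -226043/55072


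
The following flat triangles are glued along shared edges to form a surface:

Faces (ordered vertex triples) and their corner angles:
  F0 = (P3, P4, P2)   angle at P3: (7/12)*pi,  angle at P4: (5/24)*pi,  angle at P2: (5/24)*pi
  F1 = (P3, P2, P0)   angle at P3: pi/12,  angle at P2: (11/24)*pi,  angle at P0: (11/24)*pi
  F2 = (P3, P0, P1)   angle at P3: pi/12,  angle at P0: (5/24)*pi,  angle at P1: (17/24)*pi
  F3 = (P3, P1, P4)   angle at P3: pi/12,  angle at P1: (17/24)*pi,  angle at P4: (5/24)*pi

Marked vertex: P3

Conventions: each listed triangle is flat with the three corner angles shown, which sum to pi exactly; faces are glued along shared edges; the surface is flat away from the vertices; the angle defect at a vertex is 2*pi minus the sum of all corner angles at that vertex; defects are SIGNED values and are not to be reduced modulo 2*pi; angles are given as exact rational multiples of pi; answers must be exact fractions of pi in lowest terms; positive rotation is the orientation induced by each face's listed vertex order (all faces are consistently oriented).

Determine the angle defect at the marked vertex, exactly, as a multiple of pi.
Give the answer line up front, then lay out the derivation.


Answer: defect(P3) = (7/6)*pi

Sum of corner angles at P3: (5/6)*pi
defect = 2*pi - (5/6)*pi


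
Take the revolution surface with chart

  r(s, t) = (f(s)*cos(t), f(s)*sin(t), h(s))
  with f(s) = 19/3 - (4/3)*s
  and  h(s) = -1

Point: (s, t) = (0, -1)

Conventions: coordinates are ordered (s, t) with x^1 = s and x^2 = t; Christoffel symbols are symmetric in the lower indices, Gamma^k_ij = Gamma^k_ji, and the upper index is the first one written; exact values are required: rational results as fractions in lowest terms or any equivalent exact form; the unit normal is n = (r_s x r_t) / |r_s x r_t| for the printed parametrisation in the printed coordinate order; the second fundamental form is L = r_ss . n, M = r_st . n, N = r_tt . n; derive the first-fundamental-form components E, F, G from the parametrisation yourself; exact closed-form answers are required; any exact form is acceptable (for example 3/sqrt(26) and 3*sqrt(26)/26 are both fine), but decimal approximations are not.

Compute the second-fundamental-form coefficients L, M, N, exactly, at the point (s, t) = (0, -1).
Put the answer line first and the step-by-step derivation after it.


Answer: L = 0, M = 0, N = 0

f = 19/3, f' = -4/3, f'' = 0, h' = 0, h'' = 0
E = 16/9, F = 0, G = 361/9; answer radicand W^2 = 16/9
unnormalised second-form numerators: l = 0, m = 0, n = 0; L = l/sqrt(16/9), and similarly M = m/sqrt(W^2), N = n/sqrt(W^2)


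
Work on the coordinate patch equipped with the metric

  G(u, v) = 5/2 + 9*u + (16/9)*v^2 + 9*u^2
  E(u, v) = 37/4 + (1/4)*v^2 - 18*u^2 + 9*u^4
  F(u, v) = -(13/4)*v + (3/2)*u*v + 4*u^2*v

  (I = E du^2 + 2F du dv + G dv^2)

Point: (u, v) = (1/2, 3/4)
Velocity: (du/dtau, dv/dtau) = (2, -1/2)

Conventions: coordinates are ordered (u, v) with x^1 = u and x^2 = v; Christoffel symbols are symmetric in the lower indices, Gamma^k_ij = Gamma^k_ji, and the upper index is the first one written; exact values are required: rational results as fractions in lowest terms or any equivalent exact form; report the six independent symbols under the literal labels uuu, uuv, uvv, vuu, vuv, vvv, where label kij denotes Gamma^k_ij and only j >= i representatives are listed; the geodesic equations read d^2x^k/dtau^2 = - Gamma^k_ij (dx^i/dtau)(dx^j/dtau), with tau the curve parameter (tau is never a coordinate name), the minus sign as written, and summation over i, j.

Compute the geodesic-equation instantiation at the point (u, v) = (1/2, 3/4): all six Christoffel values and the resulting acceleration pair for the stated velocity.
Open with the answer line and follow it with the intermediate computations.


Answer: Gamma_uuu = -16578/13985, Gamma_uuv = 3084/13985, Gamma_uvv = -27168/13985, Gamma_vuu = 14211/55940, Gamma_vuv = 12618/13985, Gamma_vvv = -3488/41955; accelerations (d^2u/dtau^2, d^2v/dtau^2) = (79272/13985, 33947/41955)

E = 349/64, F = -9/8, G = 41/4 at the point
E_u = -27/2, E_v = 3/8, F_u = 33/8, F_v = -3/2, G_u = 18, G_v = 8/3
EG - F^2 = 13985/256;  g^inv = (256/13985) * [[41/4, 9/8], [9/8, 349/64]]
first-kind symbols [ij,l] = (1/2)(d_i g_jl + d_j g_il - d_l g_ij): [uu,u] = E_u/2 = -27/4, [uu,v] = F_u - E_v/2 = 63/16, [uv,u] = E_v/2 = 3/16, [uv,v] = G_u/2 = 9, [vv,u] = F_v - G_u/2 = -21/2, [vv,v] = G_v/2 = 4/3
Gamma^u_ij = (G*[ij,u] - F*[ij,v])/(EG - F^2), Gamma^v_ij = (E*[ij,v] - F*[ij,u])/(EG - F^2)
Gamma_uuu = -16578/13985, Gamma_uuv = 3084/13985, Gamma_uvv = -27168/13985, Gamma_vuu = 14211/55940, Gamma_vuv = 12618/13985, Gamma_vvv = -3488/41955
d^2u/dtau^2 = -(Gamma_uuu*(2)^2 + 2*Gamma_uuv*(2)*(-1/2) + Gamma_uvv*(-1/2)^2) = 79272/13985
d^2v/dtau^2 = -(Gamma_vuu*(2)^2 + 2*Gamma_vuv*(2)*(-1/2) + Gamma_vvv*(-1/2)^2) = 33947/41955


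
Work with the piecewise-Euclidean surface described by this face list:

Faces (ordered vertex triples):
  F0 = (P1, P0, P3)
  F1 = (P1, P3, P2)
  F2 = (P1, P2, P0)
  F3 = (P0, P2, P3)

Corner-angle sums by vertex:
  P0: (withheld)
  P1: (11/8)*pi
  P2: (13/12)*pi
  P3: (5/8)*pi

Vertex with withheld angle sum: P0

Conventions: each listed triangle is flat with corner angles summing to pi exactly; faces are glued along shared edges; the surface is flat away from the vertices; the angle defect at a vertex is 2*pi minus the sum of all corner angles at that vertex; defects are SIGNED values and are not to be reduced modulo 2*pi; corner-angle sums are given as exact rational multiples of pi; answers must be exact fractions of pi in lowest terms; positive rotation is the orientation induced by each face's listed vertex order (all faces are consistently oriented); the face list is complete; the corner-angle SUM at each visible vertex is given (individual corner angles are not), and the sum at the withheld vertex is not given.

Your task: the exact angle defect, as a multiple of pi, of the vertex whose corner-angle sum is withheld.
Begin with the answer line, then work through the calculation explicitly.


Answer: defect(P0) = (13/12)*pi

V = 4, E = 6, F = 4; chi = V - E + F = 2
Gauss-Bonnet: total defect = 2*pi*chi = 4*pi; visible defects sum to (35/12)*pi


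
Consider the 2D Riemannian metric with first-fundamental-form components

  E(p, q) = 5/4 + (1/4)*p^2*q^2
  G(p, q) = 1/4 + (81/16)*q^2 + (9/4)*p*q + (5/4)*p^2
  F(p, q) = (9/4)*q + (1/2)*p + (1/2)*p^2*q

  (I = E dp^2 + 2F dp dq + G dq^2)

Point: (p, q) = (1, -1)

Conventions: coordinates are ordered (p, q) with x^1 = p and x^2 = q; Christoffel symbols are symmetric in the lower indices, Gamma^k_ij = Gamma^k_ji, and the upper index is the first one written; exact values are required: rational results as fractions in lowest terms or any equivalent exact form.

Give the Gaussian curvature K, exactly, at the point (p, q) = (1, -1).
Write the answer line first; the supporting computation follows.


Answer: K = -398/675

E = 3/2, F = -9/4, G = 69/16, EG - F^2 = 45/32 at the point
E_p = 1/2, E_q = -1/2, F_p = -1/2, F_q = 11/4, G_p = 1/4, G_q = -63/8
E_qq = 1/2, F_pq = 1, G_pp = 5/2
Using the Brioschi determinant formula for K from the metric derivatives:
M1 = [[-E_qq/2 + F_pq - G_pp/2, E_p/2, F_p - E_q/2], [F_q - G_p/2, E, F], [G_q/2, F, G]] = [[-1/2, 1/4, -1/4], [21/8, 3/2, -9/4], [-63/16, -9/4, 69/16]]; det M1 = -675/512
M2 = [[0, E_q/2, G_p/2], [E_q/2, E, F], [G_p/2, F, G]] = [[0, -1/4, 1/8], [-1/4, 3/2, -9/4], [1/8, -9/4, 69/16]]; det M2 = -39/256
det M1 - det M2 = -597/512; K = -597/512 / (45/32)^2 = -398/675


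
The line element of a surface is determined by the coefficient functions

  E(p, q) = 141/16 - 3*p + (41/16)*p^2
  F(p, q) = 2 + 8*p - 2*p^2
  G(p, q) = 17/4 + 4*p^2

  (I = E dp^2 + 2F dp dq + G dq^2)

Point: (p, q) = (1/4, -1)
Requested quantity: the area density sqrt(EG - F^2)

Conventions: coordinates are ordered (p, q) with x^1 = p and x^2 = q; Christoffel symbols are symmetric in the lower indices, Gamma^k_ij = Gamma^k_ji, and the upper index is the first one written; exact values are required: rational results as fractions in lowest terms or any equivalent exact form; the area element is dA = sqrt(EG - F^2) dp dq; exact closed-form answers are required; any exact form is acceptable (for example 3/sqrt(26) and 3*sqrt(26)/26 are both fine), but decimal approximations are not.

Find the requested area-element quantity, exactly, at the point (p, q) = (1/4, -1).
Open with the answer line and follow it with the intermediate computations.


Answer: sqrt(EG - F^2) = sqrt(22514)/32

E = 2105/256, F = 31/8, G = 9/2; EG - F^2 = 11257/512


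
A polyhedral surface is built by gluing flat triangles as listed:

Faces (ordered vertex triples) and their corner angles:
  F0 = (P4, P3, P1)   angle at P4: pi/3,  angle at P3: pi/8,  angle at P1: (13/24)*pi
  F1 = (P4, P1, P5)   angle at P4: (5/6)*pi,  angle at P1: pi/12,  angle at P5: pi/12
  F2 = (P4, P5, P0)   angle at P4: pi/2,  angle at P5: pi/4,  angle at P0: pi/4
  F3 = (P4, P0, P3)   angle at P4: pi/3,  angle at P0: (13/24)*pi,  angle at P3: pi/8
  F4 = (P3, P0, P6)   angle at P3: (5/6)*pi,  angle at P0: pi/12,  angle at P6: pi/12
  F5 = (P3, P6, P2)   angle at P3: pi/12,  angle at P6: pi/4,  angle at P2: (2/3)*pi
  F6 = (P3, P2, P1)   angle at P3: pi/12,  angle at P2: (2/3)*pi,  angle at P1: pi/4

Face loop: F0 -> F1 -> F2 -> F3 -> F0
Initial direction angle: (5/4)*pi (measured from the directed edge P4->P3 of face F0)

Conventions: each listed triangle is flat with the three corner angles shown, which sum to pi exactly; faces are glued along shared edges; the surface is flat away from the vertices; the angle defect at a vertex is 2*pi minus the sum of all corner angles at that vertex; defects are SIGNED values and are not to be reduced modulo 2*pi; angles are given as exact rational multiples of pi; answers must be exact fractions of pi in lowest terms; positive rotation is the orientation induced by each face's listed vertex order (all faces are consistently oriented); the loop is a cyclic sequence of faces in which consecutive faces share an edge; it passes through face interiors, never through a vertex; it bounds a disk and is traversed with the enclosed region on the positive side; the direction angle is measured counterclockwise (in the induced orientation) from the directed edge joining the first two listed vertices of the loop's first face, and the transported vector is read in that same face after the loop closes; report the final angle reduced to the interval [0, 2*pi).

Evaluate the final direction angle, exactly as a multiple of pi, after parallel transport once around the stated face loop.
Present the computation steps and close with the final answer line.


enclosed vertex P4: corner angles sum to 2*pi, defect = 2*pi - 2*pi = 0
summing the enclosed defects onto the initial angle, mod 2*pi in the induced orientation:
final angle = (5/4)*pi + 0 = (5/4)*pi (mod 2*pi)

Answer: final direction angle = (5/4)*pi


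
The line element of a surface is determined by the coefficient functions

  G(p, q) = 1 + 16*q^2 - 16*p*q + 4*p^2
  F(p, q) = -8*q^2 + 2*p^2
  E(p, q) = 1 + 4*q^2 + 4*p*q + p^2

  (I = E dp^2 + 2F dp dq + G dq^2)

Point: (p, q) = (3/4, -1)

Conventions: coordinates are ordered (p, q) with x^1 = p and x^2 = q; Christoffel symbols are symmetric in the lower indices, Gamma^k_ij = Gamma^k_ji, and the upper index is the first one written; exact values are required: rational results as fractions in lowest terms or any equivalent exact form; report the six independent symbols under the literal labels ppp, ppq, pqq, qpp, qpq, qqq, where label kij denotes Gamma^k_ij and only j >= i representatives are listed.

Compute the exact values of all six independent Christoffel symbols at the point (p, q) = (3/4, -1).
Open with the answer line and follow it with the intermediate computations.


Answer: Gamma_ppp = -4/105, Gamma_ppq = -8/105, Gamma_pqq = 16/105, Gamma_qpp = 88/525, Gamma_qpq = 176/525, Gamma_qqq = -352/525

E = 41/16, F = -55/8, G = 125/4 at the point
E_p = -5/2, E_q = -5, F_p = 3, F_q = 16, G_p = 22, G_q = -44
EG - F^2 = 525/16;  g^inv = (16/525) * [[125/4, 55/8], [55/8, 41/16]]
first-kind symbols [ij,l] = (1/2)(d_i g_jl + d_j g_il - d_l g_ij): [pp,p] = E_p/2 = -5/4, [pp,q] = F_p - E_q/2 = 11/2, [pq,p] = E_q/2 = -5/2, [pq,q] = G_p/2 = 11, [qq,p] = F_q - G_p/2 = 5, [qq,q] = G_q/2 = -22
Gamma^p_ij = (G*[ij,p] - F*[ij,q])/(EG - F^2), Gamma^q_ij = (E*[ij,q] - F*[ij,p])/(EG - F^2)


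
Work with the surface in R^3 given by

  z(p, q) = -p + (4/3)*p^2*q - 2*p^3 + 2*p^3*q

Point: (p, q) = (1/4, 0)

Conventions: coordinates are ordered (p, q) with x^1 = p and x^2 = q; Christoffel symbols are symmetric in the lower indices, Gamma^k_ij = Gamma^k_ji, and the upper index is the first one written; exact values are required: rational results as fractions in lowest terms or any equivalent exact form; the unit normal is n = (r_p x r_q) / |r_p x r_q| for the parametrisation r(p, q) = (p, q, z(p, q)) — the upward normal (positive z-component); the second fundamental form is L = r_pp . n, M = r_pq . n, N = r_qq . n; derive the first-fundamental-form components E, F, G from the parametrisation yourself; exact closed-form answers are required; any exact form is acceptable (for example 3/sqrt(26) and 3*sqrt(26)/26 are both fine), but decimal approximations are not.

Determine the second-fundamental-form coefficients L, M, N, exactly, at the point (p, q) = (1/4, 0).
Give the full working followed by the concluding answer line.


z_p = -11/8, z_q = 11/96, z_pp = -3, z_pq = 25/24, z_qq = 0
E = 185/64, F = -121/768, G = 9337/9216; answer radicand W^2 = 26761/9216
unnormalised second-form numerators: l = -3, m = 25/24, n = 0; L = l/sqrt(26761/9216), and similarly M = m/sqrt(W^2), N = n/sqrt(W^2)

Answer: L = -288*sqrt(26761)/26761, M = 100*sqrt(26761)/26761, N = 0


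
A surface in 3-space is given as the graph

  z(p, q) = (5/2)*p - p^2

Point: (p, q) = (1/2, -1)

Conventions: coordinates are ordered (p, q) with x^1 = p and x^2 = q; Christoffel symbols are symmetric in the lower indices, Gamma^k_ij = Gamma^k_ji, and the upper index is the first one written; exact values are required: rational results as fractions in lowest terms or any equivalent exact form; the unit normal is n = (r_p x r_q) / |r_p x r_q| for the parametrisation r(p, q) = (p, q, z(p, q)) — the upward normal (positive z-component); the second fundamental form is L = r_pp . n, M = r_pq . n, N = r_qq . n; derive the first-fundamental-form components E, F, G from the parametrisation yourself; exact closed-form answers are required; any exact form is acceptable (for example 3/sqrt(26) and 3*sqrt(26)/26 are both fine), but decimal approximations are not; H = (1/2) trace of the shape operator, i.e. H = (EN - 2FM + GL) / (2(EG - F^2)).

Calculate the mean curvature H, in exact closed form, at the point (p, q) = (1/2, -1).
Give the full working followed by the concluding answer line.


z_p = 3/2, z_q = 0, z_pp = -2, z_pq = 0, z_qq = 0
E = 13/4, F = 0, G = 1; answer radicand W^2 = 13/4
unnormalised second-form numerators: l = -2, m = 0, n = 0; L = l/sqrt(13/4), and similarly M = m/sqrt(W^2), N = n/sqrt(W^2)
H = (E*n - 2*F*m + G*l) / (2*(EG - F^2)*sqrt(W^2)); E*n - 2*F*m + G*l = -2, EG - F^2 = 13/4, so H = (-4/13)/sqrt(13/4)

Answer: H = -8*sqrt(13)/169


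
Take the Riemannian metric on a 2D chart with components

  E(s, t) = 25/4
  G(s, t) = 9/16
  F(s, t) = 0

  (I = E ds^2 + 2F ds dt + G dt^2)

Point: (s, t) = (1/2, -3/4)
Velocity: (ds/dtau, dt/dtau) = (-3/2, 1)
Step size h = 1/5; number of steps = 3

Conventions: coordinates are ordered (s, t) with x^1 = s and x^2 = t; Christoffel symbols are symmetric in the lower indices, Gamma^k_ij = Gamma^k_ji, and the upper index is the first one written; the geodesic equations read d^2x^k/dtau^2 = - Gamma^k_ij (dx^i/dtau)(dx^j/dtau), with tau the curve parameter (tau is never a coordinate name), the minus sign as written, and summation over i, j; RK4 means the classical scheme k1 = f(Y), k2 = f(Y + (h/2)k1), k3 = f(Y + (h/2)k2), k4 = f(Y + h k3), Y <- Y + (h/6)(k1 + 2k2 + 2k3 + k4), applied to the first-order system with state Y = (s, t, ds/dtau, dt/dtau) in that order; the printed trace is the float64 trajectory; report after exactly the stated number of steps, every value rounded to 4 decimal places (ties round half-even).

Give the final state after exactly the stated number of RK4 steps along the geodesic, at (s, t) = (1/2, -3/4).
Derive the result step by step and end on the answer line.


f(Y) = (ds/dtau, dt/dtau, -Gamma^s_ij Y'^i Y'^j, -Gamma^t_ij Y'^i Y'^j) with the Gammas evaluated at the stage position; h = 0.200000; intermediate values shown to 6 dp
step 0: s = 0.5000, t = -0.7500, ds/dtau = -1.5000, dt/dtau = 1.0000
step 1:
  k1: at (s, t) = (0.500000, -0.750000), (ds/dtau, dt/dtau) = (-1.500000, 1.000000); Gamma_sss = 0.000000, Gamma_sst = 0.000000, Gamma_stt = 0.000000, Gamma_tss = 0.000000, Gamma_tst = 0.000000, Gamma_ttt = 0.000000; k1 = (-1.500000, 1.000000, 0.000000, 0.000000)
  k2: at (s, t) = (0.350000, -0.650000), (ds/dtau, dt/dtau) = (-1.500000, 1.000000); Gamma_sss = 0.000000, Gamma_sst = 0.000000, Gamma_stt = 0.000000, Gamma_tss = 0.000000, Gamma_tst = 0.000000, Gamma_ttt = 0.000000; k2 = (-1.500000, 1.000000, 0.000000, 0.000000)
  k3: at (s, t) = (0.350000, -0.650000), (ds/dtau, dt/dtau) = (-1.500000, 1.000000); Gamma_sss = 0.000000, Gamma_sst = 0.000000, Gamma_stt = 0.000000, Gamma_tss = 0.000000, Gamma_tst = 0.000000, Gamma_ttt = 0.000000; k3 = (-1.500000, 1.000000, 0.000000, 0.000000)
  k4: at (s, t) = (0.200000, -0.550000), (ds/dtau, dt/dtau) = (-1.500000, 1.000000); Gamma_sss = 0.000000, Gamma_sst = 0.000000, Gamma_stt = 0.000000, Gamma_tss = 0.000000, Gamma_tst = 0.000000, Gamma_ttt = 0.000000; k4 = (-1.500000, 1.000000, 0.000000, 0.000000)
  Y <- Y + (h/6)(k1 + 2k2 + 2k3 + k4): s = 0.2000, t = -0.5500, ds/dtau = -1.5000, dt/dtau = 1.0000
step 2:
  k1: at (s, t) = (0.200000, -0.550000), (ds/dtau, dt/dtau) = (-1.500000, 1.000000); Gamma_sss = 0.000000, Gamma_sst = 0.000000, Gamma_stt = 0.000000, Gamma_tss = 0.000000, Gamma_tst = 0.000000, Gamma_ttt = 0.000000; k1 = (-1.500000, 1.000000, 0.000000, 0.000000)
  k2: at (s, t) = (0.050000, -0.450000), (ds/dtau, dt/dtau) = (-1.500000, 1.000000); Gamma_sss = 0.000000, Gamma_sst = 0.000000, Gamma_stt = 0.000000, Gamma_tss = 0.000000, Gamma_tst = 0.000000, Gamma_ttt = 0.000000; k2 = (-1.500000, 1.000000, 0.000000, 0.000000)
  k3: at (s, t) = (0.050000, -0.450000), (ds/dtau, dt/dtau) = (-1.500000, 1.000000); Gamma_sss = 0.000000, Gamma_sst = 0.000000, Gamma_stt = 0.000000, Gamma_tss = 0.000000, Gamma_tst = 0.000000, Gamma_ttt = 0.000000; k3 = (-1.500000, 1.000000, 0.000000, 0.000000)
  k4: at (s, t) = (-0.100000, -0.350000), (ds/dtau, dt/dtau) = (-1.500000, 1.000000); Gamma_sss = 0.000000, Gamma_sst = 0.000000, Gamma_stt = 0.000000, Gamma_tss = 0.000000, Gamma_tst = 0.000000, Gamma_ttt = 0.000000; k4 = (-1.500000, 1.000000, 0.000000, 0.000000)
  Y <- Y + (h/6)(k1 + 2k2 + 2k3 + k4): s = -0.1000, t = -0.3500, ds/dtau = -1.5000, dt/dtau = 1.0000
step 3:
  k1: at (s, t) = (-0.100000, -0.350000), (ds/dtau, dt/dtau) = (-1.500000, 1.000000); Gamma_sss = 0.000000, Gamma_sst = 0.000000, Gamma_stt = 0.000000, Gamma_tss = 0.000000, Gamma_tst = 0.000000, Gamma_ttt = 0.000000; k1 = (-1.500000, 1.000000, 0.000000, 0.000000)
  k2: at (s, t) = (-0.250000, -0.250000), (ds/dtau, dt/dtau) = (-1.500000, 1.000000); Gamma_sss = 0.000000, Gamma_sst = 0.000000, Gamma_stt = 0.000000, Gamma_tss = 0.000000, Gamma_tst = 0.000000, Gamma_ttt = 0.000000; k2 = (-1.500000, 1.000000, 0.000000, 0.000000)
  k3: at (s, t) = (-0.250000, -0.250000), (ds/dtau, dt/dtau) = (-1.500000, 1.000000); Gamma_sss = 0.000000, Gamma_sst = 0.000000, Gamma_stt = 0.000000, Gamma_tss = 0.000000, Gamma_tst = 0.000000, Gamma_ttt = 0.000000; k3 = (-1.500000, 1.000000, 0.000000, 0.000000)
  k4: at (s, t) = (-0.400000, -0.150000), (ds/dtau, dt/dtau) = (-1.500000, 1.000000); Gamma_sss = 0.000000, Gamma_sst = 0.000000, Gamma_stt = 0.000000, Gamma_tss = 0.000000, Gamma_tst = 0.000000, Gamma_ttt = 0.000000; k4 = (-1.500000, 1.000000, 0.000000, 0.000000)
  Y <- Y + (h/6)(k1 + 2k2 + 2k3 + k4): s = -0.4000, t = -0.1500, ds/dtau = -1.5000, dt/dtau = 1.0000

Answer: s = -0.4000, t = -0.1500, ds/dtau = -1.5000, dt/dtau = 1.0000
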